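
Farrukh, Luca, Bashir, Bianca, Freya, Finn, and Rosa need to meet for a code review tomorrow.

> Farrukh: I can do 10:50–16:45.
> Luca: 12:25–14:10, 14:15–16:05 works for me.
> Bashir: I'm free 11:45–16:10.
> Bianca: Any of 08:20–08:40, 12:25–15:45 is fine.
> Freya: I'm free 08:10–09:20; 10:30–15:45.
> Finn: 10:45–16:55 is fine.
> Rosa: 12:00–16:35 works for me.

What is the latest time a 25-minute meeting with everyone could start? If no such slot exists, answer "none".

Farrukh ∩ Luca: 12:25-14:10, 14:15-16:05.
Farrukh ∩ Luca ∩ Bashir: 12:25-14:10, 14:15-16:05.
Farrukh ∩ Luca ∩ Bashir ∩ Bianca: 12:25-14:10, 14:15-15:45.
Farrukh ∩ Luca ∩ Bashir ∩ Bianca ∩ Freya: 12:25-14:10, 14:15-15:45.
Farrukh ∩ Luca ∩ Bashir ∩ Bianca ∩ Freya ∩ Finn: 12:25-14:10, 14:15-15:45.
Farrukh ∩ Luca ∩ Bashir ∩ Bianca ∩ Freya ∩ Finn ∩ Rosa: 12:25-14:10, 14:15-15:45.
The last common window of at least 25 minutes is 14:15-15:45; a 25-minute meeting can start as late as 15:20 and still end by 15:45.

15:20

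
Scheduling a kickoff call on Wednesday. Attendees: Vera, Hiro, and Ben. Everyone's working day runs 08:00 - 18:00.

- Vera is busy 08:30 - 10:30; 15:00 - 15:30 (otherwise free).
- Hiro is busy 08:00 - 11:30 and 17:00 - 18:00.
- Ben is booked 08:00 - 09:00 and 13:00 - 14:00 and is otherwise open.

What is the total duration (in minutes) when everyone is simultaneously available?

240

Vera free: 08:00-08:30, 10:30-15:00, 15:30-18:00 (invert busy blocks within the working day).
Hiro free: 11:30-17:00 (invert busy blocks within the working day).
Ben free: 09:00-13:00, 14:00-18:00 (invert busy blocks within the working day).
Vera ∩ Hiro: 11:30-15:00, 15:30-17:00.
Vera ∩ Hiro ∩ Ben: 11:30-13:00, 14:00-15:00, 15:30-17:00.
Summing the common windows: 90 + 60 + 90 = 240 minutes.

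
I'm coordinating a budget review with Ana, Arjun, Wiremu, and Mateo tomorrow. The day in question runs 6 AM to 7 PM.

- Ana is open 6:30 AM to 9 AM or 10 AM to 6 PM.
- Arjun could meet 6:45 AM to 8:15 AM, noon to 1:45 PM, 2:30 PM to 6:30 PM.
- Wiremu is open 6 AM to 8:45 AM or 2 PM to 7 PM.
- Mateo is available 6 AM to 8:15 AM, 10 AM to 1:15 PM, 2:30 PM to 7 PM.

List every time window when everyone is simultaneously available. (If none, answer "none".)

06:45-08:15, 14:30-18:00

Ana ∩ Arjun: 06:45-08:15, 12:00-13:45, 14:30-18:00.
Ana ∩ Arjun ∩ Wiremu: 06:45-08:15, 14:30-18:00.
Ana ∩ Arjun ∩ Wiremu ∩ Mateo: 06:45-08:15, 14:30-18:00.
So the common availability across everyone is 06:45-08:15, 14:30-18:00.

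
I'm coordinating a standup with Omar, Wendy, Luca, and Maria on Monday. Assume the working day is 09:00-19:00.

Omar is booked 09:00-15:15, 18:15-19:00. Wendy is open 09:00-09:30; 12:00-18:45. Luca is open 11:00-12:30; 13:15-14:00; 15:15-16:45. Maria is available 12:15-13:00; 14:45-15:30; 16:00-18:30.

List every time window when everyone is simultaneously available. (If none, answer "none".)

15:15-15:30, 16:00-16:45

Omar free: 15:15-18:15 (invert busy blocks within the working day).
Wendy free: 09:00-09:30, 12:00-18:45.
Luca free: 11:00-12:30, 13:15-14:00, 15:15-16:45.
Maria free: 12:15-13:00, 14:45-15:30, 16:00-18:30.
Omar ∩ Wendy: 15:15-18:15.
Omar ∩ Wendy ∩ Luca: 15:15-16:45.
Omar ∩ Wendy ∩ Luca ∩ Maria: 15:15-15:30, 16:00-16:45.
Those are the intersection windows.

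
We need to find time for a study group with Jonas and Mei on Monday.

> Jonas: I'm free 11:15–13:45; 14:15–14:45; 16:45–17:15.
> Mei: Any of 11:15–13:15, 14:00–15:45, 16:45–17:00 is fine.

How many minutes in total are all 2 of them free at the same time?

Jonas ∩ Mei: 11:15-13:15, 14:15-14:45, 16:45-17:00.
Summing the common windows: 120 + 30 + 15 = 165 minutes.

165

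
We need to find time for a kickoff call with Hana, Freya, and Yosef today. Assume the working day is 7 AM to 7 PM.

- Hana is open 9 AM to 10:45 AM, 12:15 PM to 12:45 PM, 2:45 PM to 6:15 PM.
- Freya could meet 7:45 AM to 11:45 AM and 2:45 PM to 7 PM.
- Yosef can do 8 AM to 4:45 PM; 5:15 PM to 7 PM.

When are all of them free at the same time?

Hana ∩ Freya: 09:00-10:45, 14:45-18:15.
Hana ∩ Freya ∩ Yosef: 09:00-10:45, 14:45-16:45, 17:15-18:15.

09:00-10:45, 14:45-16:45, 17:15-18:15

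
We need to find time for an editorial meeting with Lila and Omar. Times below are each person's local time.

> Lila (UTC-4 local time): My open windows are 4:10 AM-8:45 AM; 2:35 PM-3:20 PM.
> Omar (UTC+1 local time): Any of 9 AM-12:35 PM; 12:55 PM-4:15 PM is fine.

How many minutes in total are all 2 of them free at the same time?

255

Lila in UTC: 08:10-12:45, 18:35-19:20 (add 4h to convert from UTC-4).
Omar in UTC: 08:00-11:35, 11:55-15:15 (subtract 1h to convert from UTC+1).
Lila ∩ Omar: 08:10-11:35, 11:55-12:45.
Summing the common windows: 205 + 50 = 255 minutes.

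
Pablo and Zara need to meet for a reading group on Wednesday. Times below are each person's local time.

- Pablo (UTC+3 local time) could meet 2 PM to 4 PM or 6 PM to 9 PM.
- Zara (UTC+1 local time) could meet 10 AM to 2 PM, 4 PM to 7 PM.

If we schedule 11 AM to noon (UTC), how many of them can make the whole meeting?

Pablo in UTC: 11:00-13:00, 15:00-18:00 (subtract 3h to convert from UTC+3).
Zara in UTC: 09:00-13:00, 15:00-18:00 (subtract 1h to convert from UTC+1).
Pablo and Zara can make the full 11:00-12:00 slot — that's 2.

2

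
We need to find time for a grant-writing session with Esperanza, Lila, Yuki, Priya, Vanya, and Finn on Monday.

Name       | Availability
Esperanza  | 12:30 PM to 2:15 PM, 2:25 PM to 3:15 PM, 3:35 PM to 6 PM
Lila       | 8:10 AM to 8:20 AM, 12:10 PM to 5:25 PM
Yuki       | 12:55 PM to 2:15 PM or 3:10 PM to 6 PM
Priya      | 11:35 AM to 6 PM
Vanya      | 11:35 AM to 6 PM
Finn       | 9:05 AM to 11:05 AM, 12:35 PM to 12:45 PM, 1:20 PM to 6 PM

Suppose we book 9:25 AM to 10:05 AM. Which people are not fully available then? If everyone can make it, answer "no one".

Esperanza, Lila, Priya, Vanya, Yuki

Esperanza: not fully free for 09:25-10:05. Lila: not fully free for 09:25-10:05. Yuki: not fully free for 09:25-10:05. Priya: not fully free for 09:25-10:05. Vanya: not fully free for 09:25-10:05. Finn: free for 09:25-10:05.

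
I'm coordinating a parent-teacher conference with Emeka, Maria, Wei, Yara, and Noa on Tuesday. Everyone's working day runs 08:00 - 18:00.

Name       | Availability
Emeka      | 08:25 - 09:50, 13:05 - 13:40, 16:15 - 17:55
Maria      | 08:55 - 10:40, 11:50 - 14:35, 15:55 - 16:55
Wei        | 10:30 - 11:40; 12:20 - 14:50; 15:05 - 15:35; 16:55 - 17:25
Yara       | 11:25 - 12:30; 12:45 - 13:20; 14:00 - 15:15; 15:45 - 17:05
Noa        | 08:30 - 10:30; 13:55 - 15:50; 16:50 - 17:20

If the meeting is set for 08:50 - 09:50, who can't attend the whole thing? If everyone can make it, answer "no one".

Emeka: free for 08:50-09:50. Maria: not fully free for 08:50-09:50. Wei: not fully free for 08:50-09:50. Yara: not fully free for 08:50-09:50. Noa: free for 08:50-09:50.

Maria, Wei, Yara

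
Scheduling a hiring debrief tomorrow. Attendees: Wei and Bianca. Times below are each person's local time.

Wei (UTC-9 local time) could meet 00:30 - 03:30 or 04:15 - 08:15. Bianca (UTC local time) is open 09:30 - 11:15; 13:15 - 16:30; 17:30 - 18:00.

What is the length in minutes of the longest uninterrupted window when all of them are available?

195

Wei in UTC: 09:30-12:30, 13:15-17:15 (add 9h to convert from UTC-9).
Bianca in UTC: 09:30-11:15, 13:15-16:30, 17:30-18:00.
Wei ∩ Bianca: 09:30-11:15, 13:15-16:30.
The longest is 13:15-16:30 at 195 minutes.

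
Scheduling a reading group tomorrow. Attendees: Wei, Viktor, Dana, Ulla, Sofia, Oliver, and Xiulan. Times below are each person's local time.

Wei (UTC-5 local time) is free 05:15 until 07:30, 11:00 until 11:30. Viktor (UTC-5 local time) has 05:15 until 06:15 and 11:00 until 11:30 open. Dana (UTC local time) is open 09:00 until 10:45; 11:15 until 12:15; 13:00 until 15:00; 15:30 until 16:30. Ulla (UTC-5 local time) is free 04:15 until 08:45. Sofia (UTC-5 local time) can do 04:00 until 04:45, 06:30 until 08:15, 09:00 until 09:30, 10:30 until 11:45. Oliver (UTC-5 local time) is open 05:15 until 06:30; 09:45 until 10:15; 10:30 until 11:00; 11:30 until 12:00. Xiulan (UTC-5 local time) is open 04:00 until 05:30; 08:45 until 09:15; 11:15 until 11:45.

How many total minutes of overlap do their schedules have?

Wei in UTC: 10:15-12:30, 16:00-16:30 (add 5h to convert from UTC-5).
Viktor in UTC: 10:15-11:15, 16:00-16:30 (add 5h to convert from UTC-5).
Dana in UTC: 09:00-10:45, 11:15-12:15, 13:00-15:00, 15:30-16:30.
Ulla in UTC: 09:15-13:45 (add 5h to convert from UTC-5).
Sofia in UTC: 09:00-09:45, 11:30-13:15, 14:00-14:30, 15:30-16:45 (add 5h to convert from UTC-5).
Oliver in UTC: 10:15-11:30, 14:45-15:15, 15:30-16:00, 16:30-17:00 (add 5h to convert from UTC-5).
Xiulan in UTC: 09:00-10:30, 13:45-14:15, 16:15-16:45 (add 5h to convert from UTC-5).
Wei ∩ Viktor: 10:15-11:15, 16:00-16:30.
Wei ∩ Viktor ∩ Dana: 10:15-10:45, 16:00-16:30.
Wei ∩ Viktor ∩ Dana ∩ Ulla: 10:15-10:45.
Wei ∩ Viktor ∩ Dana ∩ Ulla ∩ Sofia: ∅.
Wei ∩ Viktor ∩ Dana ∩ Ulla ∩ Sofia ∩ Oliver: ∅.
Wei ∩ Viktor ∩ Dana ∩ Ulla ∩ Sofia ∩ Oliver ∩ Xiulan: ∅.
There is no time when everyone is free.
There is no common window, so the total is 0 minutes.

0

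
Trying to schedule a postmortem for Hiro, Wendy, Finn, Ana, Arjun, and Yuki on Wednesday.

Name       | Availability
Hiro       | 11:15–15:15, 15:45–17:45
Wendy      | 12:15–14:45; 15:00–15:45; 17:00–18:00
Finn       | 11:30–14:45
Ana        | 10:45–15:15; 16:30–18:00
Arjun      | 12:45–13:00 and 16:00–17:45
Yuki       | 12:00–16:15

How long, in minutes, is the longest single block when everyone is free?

Hiro ∩ Wendy: 12:15-14:45, 15:00-15:15, 17:00-17:45.
Hiro ∩ Wendy ∩ Finn: 12:15-14:45.
Hiro ∩ Wendy ∩ Finn ∩ Ana: 12:15-14:45.
Hiro ∩ Wendy ∩ Finn ∩ Ana ∩ Arjun: 12:45-13:00.
Hiro ∩ Wendy ∩ Finn ∩ Ana ∩ Arjun ∩ Yuki: 12:45-13:00.
Those are the intersection windows.
The longest is 12:45-13:00 at 15 minutes.

15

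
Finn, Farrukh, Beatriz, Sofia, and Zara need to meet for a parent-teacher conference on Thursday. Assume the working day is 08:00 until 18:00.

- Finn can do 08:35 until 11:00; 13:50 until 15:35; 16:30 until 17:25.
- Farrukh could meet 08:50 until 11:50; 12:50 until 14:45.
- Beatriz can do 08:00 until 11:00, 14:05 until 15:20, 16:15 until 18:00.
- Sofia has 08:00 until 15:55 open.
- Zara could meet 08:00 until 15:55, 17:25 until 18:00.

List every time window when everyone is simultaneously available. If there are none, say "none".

Finn ∩ Farrukh: 08:50-11:00, 13:50-14:45.
Finn ∩ Farrukh ∩ Beatriz: 08:50-11:00, 14:05-14:45.
Finn ∩ Farrukh ∩ Beatriz ∩ Sofia: 08:50-11:00, 14:05-14:45.
Finn ∩ Farrukh ∩ Beatriz ∩ Sofia ∩ Zara: 08:50-11:00, 14:05-14:45.
So the common availability across everyone is 08:50-11:00, 14:05-14:45.

08:50-11:00, 14:05-14:45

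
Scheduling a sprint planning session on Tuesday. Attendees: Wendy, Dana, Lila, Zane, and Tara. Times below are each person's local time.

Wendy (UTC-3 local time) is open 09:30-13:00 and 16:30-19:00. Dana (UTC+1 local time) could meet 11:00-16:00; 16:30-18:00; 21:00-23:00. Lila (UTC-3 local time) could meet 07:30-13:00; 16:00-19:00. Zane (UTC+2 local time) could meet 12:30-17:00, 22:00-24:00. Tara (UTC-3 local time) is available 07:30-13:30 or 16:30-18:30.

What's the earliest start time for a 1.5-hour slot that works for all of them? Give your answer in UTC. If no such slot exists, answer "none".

Wendy in UTC: 12:30-16:00, 19:30-22:00 (add 3h to convert from UTC-3).
Dana in UTC: 10:00-15:00, 15:30-17:00, 20:00-22:00 (subtract 1h to convert from UTC+1).
Lila in UTC: 10:30-16:00, 19:00-22:00 (add 3h to convert from UTC-3).
Zane in UTC: 10:30-15:00, 20:00-22:00 (subtract 2h to convert from UTC+2).
Tara in UTC: 10:30-16:30, 19:30-21:30 (add 3h to convert from UTC-3).
Wendy ∩ Dana: 12:30-15:00, 15:30-16:00, 20:00-22:00.
Wendy ∩ Dana ∩ Lila: 12:30-15:00, 15:30-16:00, 20:00-22:00.
Wendy ∩ Dana ∩ Lila ∩ Zane: 12:30-15:00, 20:00-22:00.
Wendy ∩ Dana ∩ Lila ∩ Zane ∩ Tara: 12:30-15:00, 20:00-21:30.
The first common window of at least 90 minutes is 12:30-15:00, so the earliest start is 12:30.

12:30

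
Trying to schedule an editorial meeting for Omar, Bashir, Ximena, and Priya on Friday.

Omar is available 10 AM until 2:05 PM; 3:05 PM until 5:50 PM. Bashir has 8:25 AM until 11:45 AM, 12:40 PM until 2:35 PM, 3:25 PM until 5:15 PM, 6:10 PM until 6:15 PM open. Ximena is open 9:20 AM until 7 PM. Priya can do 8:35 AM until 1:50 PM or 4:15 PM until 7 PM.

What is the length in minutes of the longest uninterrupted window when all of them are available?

Omar ∩ Bashir: 10:00-11:45, 12:40-14:05, 15:25-17:15.
Omar ∩ Bashir ∩ Ximena: 10:00-11:45, 12:40-14:05, 15:25-17:15.
Omar ∩ Bashir ∩ Ximena ∩ Priya: 10:00-11:45, 12:40-13:50, 16:15-17:15.
The longest is 10:00-11:45 at 105 minutes.

105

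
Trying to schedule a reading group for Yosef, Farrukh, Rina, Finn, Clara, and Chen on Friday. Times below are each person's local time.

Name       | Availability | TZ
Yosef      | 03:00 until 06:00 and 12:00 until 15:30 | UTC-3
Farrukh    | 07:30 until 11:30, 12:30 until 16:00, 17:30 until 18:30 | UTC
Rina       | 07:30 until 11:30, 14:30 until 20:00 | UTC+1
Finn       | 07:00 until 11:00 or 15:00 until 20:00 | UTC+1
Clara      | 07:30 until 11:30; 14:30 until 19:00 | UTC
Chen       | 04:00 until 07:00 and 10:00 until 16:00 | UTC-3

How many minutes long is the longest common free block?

90

Yosef in UTC: 06:00-09:00, 15:00-18:30 (add 3h to convert from UTC-3).
Farrukh in UTC: 07:30-11:30, 12:30-16:00, 17:30-18:30.
Rina in UTC: 06:30-10:30, 13:30-19:00 (subtract 1h to convert from UTC+1).
Finn in UTC: 06:00-10:00, 14:00-19:00 (subtract 1h to convert from UTC+1).
Clara in UTC: 07:30-11:30, 14:30-19:00.
Chen in UTC: 07:00-10:00, 13:00-19:00 (add 3h to convert from UTC-3).
Yosef ∩ Farrukh: 07:30-09:00, 15:00-16:00, 17:30-18:30.
Yosef ∩ Farrukh ∩ Rina: 07:30-09:00, 15:00-16:00, 17:30-18:30.
Yosef ∩ Farrukh ∩ Rina ∩ Finn: 07:30-09:00, 15:00-16:00, 17:30-18:30.
Yosef ∩ Farrukh ∩ Rina ∩ Finn ∩ Clara: 07:30-09:00, 15:00-16:00, 17:30-18:30.
Yosef ∩ Farrukh ∩ Rina ∩ Finn ∩ Clara ∩ Chen: 07:30-09:00, 15:00-16:00, 17:30-18:30.
So the common availability across everyone is 07:30-09:00, 15:00-16:00, 17:30-18:30.
The longest is 07:30-09:00 at 90 minutes.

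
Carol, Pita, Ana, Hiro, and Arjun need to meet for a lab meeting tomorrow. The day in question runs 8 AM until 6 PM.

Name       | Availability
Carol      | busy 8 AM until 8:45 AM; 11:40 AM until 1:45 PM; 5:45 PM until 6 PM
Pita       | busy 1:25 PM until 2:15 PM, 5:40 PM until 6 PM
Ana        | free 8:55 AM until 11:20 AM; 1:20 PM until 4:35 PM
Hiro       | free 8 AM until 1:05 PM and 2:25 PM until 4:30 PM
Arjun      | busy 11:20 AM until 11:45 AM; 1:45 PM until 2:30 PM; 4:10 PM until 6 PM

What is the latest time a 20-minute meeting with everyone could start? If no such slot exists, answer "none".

Carol free: 08:45-11:40, 13:45-17:45 (invert busy blocks within the working day).
Pita free: 08:00-13:25, 14:15-17:40 (invert busy blocks within the working day).
Ana free: 08:55-11:20, 13:20-16:35.
Hiro free: 08:00-13:05, 14:25-16:30.
Arjun free: 08:00-11:20, 11:45-13:45, 14:30-16:10 (invert busy blocks within the working day).
Carol ∩ Pita: 08:45-11:40, 14:15-17:40.
Carol ∩ Pita ∩ Ana: 08:55-11:20, 14:15-16:35.
Carol ∩ Pita ∩ Ana ∩ Hiro: 08:55-11:20, 14:25-16:30.
Carol ∩ Pita ∩ Ana ∩ Hiro ∩ Arjun: 08:55-11:20, 14:30-16:10.
The last common window of at least 20 minutes is 14:30-16:10; a 20-minute meeting can start as late as 15:50 and still end by 16:10.

15:50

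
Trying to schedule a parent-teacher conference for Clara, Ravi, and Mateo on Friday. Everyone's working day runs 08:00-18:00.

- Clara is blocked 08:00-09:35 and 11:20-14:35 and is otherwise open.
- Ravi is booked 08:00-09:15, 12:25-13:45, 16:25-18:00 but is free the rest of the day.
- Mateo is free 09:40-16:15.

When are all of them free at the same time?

09:40-11:20, 14:35-16:15

Clara free: 09:35-11:20, 14:35-18:00 (invert busy blocks within the working day).
Ravi free: 09:15-12:25, 13:45-16:25 (invert busy blocks within the working day).
Mateo free: 09:40-16:15.
Clara ∩ Ravi: 09:35-11:20, 14:35-16:25.
Clara ∩ Ravi ∩ Mateo: 09:40-11:20, 14:35-16:15.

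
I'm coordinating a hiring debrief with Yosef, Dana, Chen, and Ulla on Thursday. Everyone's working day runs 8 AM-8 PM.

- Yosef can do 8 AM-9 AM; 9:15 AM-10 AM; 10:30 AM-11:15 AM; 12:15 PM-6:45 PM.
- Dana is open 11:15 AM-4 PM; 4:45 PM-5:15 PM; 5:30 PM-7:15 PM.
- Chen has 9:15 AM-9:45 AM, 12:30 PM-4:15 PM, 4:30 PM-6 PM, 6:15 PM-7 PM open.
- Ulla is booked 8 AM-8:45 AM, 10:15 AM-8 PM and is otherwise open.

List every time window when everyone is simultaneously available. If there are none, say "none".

Yosef free: 08:00-09:00, 09:15-10:00, 10:30-11:15, 12:15-18:45.
Dana free: 11:15-16:00, 16:45-17:15, 17:30-19:15.
Chen free: 09:15-09:45, 12:30-16:15, 16:30-18:00, 18:15-19:00.
Ulla free: 08:45-10:15 (invert busy blocks within the working day).
Yosef ∩ Dana: 12:15-16:00, 16:45-17:15, 17:30-18:45.
Yosef ∩ Dana ∩ Chen: 12:30-16:00, 16:45-17:15, 17:30-18:00, 18:15-18:45.
Yosef ∩ Dana ∩ Chen ∩ Ulla: ∅.
There is no time when everyone is free.

none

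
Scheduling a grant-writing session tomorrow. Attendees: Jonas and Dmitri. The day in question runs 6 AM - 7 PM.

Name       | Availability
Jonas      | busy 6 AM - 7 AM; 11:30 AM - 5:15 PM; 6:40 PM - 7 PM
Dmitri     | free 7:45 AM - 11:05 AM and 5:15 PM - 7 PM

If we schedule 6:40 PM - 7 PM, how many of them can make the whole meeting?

1

Jonas free: 07:00-11:30, 17:15-18:40 (invert busy blocks within the working day).
Dmitri free: 07:45-11:05, 17:15-19:00.
Dmitri can make the full 18:40-19:00 slot — that's 1.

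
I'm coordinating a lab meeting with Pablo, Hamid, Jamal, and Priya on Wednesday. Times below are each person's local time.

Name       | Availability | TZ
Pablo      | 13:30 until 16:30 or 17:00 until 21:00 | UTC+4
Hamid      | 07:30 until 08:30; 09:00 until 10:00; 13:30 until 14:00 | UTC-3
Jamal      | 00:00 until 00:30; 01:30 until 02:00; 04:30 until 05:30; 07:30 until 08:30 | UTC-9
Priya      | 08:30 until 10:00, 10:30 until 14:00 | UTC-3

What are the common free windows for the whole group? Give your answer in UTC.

16:30-17:00

Pablo in UTC: 09:30-12:30, 13:00-17:00 (subtract 4h to convert from UTC+4).
Hamid in UTC: 10:30-11:30, 12:00-13:00, 16:30-17:00 (add 3h to convert from UTC-3).
Jamal in UTC: 09:00-09:30, 10:30-11:00, 13:30-14:30, 16:30-17:30 (add 9h to convert from UTC-9).
Priya in UTC: 11:30-13:00, 13:30-17:00 (add 3h to convert from UTC-3).
Pablo ∩ Hamid: 10:30-11:30, 12:00-12:30, 16:30-17:00.
Pablo ∩ Hamid ∩ Jamal: 10:30-11:00, 16:30-17:00.
Pablo ∩ Hamid ∩ Jamal ∩ Priya: 16:30-17:00.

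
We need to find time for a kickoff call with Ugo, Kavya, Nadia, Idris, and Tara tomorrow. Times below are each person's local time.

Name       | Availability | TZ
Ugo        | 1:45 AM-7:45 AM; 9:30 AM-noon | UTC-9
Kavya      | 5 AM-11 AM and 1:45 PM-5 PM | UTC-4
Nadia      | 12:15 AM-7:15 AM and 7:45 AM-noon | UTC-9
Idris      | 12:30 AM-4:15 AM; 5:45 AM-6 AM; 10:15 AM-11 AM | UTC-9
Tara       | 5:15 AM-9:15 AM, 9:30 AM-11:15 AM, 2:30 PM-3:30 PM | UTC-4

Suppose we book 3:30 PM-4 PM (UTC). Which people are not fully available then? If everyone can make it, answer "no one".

Idris, Kavya, Tara

Ugo in UTC: 10:45-16:45, 18:30-21:00 (add 9h to convert from UTC-9).
Kavya in UTC: 09:00-15:00, 17:45-21:00 (add 4h to convert from UTC-4).
Nadia in UTC: 09:15-16:15, 16:45-21:00 (add 9h to convert from UTC-9).
Idris in UTC: 09:30-13:15, 14:45-15:00, 19:15-20:00 (add 9h to convert from UTC-9).
Tara in UTC: 09:15-13:15, 13:30-15:15, 18:30-19:30 (add 4h to convert from UTC-4).
Ugo: free for 15:30-16:00. Kavya: not fully free for 15:30-16:00. Nadia: free for 15:30-16:00. Idris: not fully free for 15:30-16:00. Tara: not fully free for 15:30-16:00.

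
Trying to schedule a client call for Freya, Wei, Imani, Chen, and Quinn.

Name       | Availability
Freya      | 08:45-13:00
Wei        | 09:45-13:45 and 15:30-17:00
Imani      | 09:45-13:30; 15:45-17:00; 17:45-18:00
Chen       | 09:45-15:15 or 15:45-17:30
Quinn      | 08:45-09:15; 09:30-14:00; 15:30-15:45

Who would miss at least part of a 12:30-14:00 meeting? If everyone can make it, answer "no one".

Freya: not fully free for 12:30-14:00. Wei: not fully free for 12:30-14:00. Imani: not fully free for 12:30-14:00. Chen: free for 12:30-14:00. Quinn: free for 12:30-14:00.

Freya, Imani, Wei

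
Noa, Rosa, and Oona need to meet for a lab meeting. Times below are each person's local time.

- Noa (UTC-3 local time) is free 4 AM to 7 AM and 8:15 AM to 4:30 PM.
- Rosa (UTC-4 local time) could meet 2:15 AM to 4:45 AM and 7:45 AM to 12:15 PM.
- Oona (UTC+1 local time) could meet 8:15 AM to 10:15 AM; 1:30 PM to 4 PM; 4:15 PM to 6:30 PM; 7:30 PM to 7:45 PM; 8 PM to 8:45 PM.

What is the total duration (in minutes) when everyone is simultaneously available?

Noa in UTC: 07:00-10:00, 11:15-19:30 (add 3h to convert from UTC-3).
Rosa in UTC: 06:15-08:45, 11:45-16:15 (add 4h to convert from UTC-4).
Oona in UTC: 07:15-09:15, 12:30-15:00, 15:15-17:30, 18:30-18:45, 19:00-19:45 (subtract 1h to convert from UTC+1).
Noa ∩ Rosa: 07:00-08:45, 11:45-16:15.
Noa ∩ Rosa ∩ Oona: 07:15-08:45, 12:30-15:00, 15:15-16:15.
Those are the intersection windows.
Summing the common windows: 90 + 150 + 60 = 300 minutes.

300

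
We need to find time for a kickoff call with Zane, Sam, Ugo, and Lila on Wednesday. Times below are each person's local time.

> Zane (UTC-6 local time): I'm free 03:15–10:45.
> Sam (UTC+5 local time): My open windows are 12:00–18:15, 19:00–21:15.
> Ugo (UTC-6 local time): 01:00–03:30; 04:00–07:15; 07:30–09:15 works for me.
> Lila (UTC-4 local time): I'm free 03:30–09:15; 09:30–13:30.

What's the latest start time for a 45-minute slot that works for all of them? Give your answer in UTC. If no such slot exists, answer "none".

14:30

Zane in UTC: 09:15-16:45 (add 6h to convert from UTC-6).
Sam in UTC: 07:00-13:15, 14:00-16:15 (subtract 5h to convert from UTC+5).
Ugo in UTC: 07:00-09:30, 10:00-13:15, 13:30-15:15 (add 6h to convert from UTC-6).
Lila in UTC: 07:30-13:15, 13:30-17:30 (add 4h to convert from UTC-4).
Zane ∩ Sam: 09:15-13:15, 14:00-16:15.
Zane ∩ Sam ∩ Ugo: 09:15-09:30, 10:00-13:15, 14:00-15:15.
Zane ∩ Sam ∩ Ugo ∩ Lila: 09:15-09:30, 10:00-13:15, 14:00-15:15.
The last common window of at least 45 minutes is 14:00-15:15; a 45-minute meeting can start as late as 14:30 and still end by 15:15.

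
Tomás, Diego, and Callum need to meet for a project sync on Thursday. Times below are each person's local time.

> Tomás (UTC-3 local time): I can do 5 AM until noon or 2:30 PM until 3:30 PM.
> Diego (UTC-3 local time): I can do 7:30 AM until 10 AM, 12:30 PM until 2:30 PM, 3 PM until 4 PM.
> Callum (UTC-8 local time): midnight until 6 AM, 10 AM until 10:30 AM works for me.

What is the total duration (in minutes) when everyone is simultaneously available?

180

Tomás in UTC: 08:00-15:00, 17:30-18:30 (add 3h to convert from UTC-3).
Diego in UTC: 10:30-13:00, 15:30-17:30, 18:00-19:00 (add 3h to convert from UTC-3).
Callum in UTC: 08:00-14:00, 18:00-18:30 (add 8h to convert from UTC-8).
Tomás ∩ Diego: 10:30-13:00, 18:00-18:30.
Tomás ∩ Diego ∩ Callum: 10:30-13:00, 18:00-18:30.
Summing the common windows: 150 + 30 = 180 minutes.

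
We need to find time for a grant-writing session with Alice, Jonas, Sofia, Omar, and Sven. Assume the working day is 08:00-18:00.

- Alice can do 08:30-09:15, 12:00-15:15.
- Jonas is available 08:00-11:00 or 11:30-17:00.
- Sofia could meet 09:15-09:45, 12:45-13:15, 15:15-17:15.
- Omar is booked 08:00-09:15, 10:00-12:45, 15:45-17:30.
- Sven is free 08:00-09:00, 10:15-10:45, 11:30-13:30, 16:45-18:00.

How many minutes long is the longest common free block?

30

Alice free: 08:30-09:15, 12:00-15:15.
Jonas free: 08:00-11:00, 11:30-17:00.
Sofia free: 09:15-09:45, 12:45-13:15, 15:15-17:15.
Omar free: 09:15-10:00, 12:45-15:45, 17:30-18:00 (invert busy blocks within the working day).
Sven free: 08:00-09:00, 10:15-10:45, 11:30-13:30, 16:45-18:00.
Alice ∩ Jonas: 08:30-09:15, 12:00-15:15.
Alice ∩ Jonas ∩ Sofia: 12:45-13:15.
Alice ∩ Jonas ∩ Sofia ∩ Omar: 12:45-13:15.
Alice ∩ Jonas ∩ Sofia ∩ Omar ∩ Sven: 12:45-13:15.
So the common availability across everyone is 12:45-13:15.
The longest is 12:45-13:15 at 30 minutes.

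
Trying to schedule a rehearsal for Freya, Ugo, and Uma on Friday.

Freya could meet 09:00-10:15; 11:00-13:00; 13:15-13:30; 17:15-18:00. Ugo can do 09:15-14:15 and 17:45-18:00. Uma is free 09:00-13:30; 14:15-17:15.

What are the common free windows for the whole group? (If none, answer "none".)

Freya ∩ Ugo: 09:15-10:15, 11:00-13:00, 13:15-13:30, 17:45-18:00.
Freya ∩ Ugo ∩ Uma: 09:15-10:15, 11:00-13:00, 13:15-13:30.

09:15-10:15, 11:00-13:00, 13:15-13:30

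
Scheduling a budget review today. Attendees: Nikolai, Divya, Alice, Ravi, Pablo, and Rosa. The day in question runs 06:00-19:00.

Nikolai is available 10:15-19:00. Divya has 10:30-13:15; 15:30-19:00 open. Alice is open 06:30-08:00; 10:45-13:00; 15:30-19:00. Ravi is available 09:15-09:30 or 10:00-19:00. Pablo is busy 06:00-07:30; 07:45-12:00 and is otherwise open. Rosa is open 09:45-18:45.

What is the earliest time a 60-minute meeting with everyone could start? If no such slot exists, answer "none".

12:00

Nikolai free: 10:15-19:00.
Divya free: 10:30-13:15, 15:30-19:00.
Alice free: 06:30-08:00, 10:45-13:00, 15:30-19:00.
Ravi free: 09:15-09:30, 10:00-19:00.
Pablo free: 07:30-07:45, 12:00-19:00 (invert busy blocks within the working day).
Rosa free: 09:45-18:45.
Nikolai ∩ Divya: 10:30-13:15, 15:30-19:00.
Nikolai ∩ Divya ∩ Alice: 10:45-13:00, 15:30-19:00.
Nikolai ∩ Divya ∩ Alice ∩ Ravi: 10:45-13:00, 15:30-19:00.
Nikolai ∩ Divya ∩ Alice ∩ Ravi ∩ Pablo: 12:00-13:00, 15:30-19:00.
Nikolai ∩ Divya ∩ Alice ∩ Ravi ∩ Pablo ∩ Rosa: 12:00-13:00, 15:30-18:45.
So the common availability across everyone is 12:00-13:00, 15:30-18:45.
The first common window of at least 60 minutes is 12:00-13:00, so the earliest start is 12:00.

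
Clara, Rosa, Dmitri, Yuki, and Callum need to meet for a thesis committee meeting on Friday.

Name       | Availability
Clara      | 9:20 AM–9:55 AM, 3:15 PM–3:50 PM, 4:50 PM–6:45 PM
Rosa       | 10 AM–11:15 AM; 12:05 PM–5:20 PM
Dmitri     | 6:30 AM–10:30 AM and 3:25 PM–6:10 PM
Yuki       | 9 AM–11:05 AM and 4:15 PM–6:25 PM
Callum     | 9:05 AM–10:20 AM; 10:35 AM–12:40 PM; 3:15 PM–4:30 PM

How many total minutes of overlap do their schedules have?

0

Clara ∩ Rosa: 15:15-15:50, 16:50-17:20.
Clara ∩ Rosa ∩ Dmitri: 15:25-15:50, 16:50-17:20.
Clara ∩ Rosa ∩ Dmitri ∩ Yuki: 16:50-17:20.
Clara ∩ Rosa ∩ Dmitri ∩ Yuki ∩ Callum: ∅.
There is no time when everyone is free.
There is no common window, so the total is 0 minutes.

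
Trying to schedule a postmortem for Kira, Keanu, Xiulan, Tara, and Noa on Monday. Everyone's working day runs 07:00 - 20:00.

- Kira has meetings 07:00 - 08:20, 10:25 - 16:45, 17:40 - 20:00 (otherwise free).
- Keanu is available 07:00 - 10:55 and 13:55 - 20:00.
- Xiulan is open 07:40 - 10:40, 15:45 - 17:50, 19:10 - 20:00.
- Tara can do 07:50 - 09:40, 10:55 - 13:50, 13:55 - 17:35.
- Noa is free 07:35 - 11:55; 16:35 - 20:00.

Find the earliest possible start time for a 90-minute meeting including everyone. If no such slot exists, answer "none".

Kira free: 08:20-10:25, 16:45-17:40 (invert busy blocks within the working day).
Keanu free: 07:00-10:55, 13:55-20:00.
Xiulan free: 07:40-10:40, 15:45-17:50, 19:10-20:00.
Tara free: 07:50-09:40, 10:55-13:50, 13:55-17:35.
Noa free: 07:35-11:55, 16:35-20:00.
Kira ∩ Keanu: 08:20-10:25, 16:45-17:40.
Kira ∩ Keanu ∩ Xiulan: 08:20-10:25, 16:45-17:40.
Kira ∩ Keanu ∩ Xiulan ∩ Tara: 08:20-09:40, 16:45-17:35.
Kira ∩ Keanu ∩ Xiulan ∩ Tara ∩ Noa: 08:20-09:40, 16:45-17:35.
No common window is at least 90 minutes long.

none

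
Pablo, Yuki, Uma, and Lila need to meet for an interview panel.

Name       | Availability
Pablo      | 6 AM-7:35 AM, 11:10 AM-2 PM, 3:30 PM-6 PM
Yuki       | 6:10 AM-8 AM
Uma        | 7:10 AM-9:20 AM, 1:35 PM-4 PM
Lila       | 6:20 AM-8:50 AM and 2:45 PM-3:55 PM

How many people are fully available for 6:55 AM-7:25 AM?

Pablo, Yuki, and Lila can make the full 06:55-07:25 slot — that's 3.

3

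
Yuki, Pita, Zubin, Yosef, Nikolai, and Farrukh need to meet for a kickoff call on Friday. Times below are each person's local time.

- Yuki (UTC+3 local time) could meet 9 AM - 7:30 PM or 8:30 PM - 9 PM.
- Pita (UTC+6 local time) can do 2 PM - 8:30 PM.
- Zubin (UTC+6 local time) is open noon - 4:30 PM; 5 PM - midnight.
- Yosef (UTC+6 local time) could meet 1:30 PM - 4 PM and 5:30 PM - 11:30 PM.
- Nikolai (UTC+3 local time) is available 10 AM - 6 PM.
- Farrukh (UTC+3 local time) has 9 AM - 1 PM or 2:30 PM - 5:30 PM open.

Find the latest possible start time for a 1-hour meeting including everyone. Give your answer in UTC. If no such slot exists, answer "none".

Yuki in UTC: 06:00-16:30, 17:30-18:00 (subtract 3h to convert from UTC+3).
Pita in UTC: 08:00-14:30 (subtract 6h to convert from UTC+6).
Zubin in UTC: 06:00-10:30, 11:00-18:00 (subtract 6h to convert from UTC+6).
Yosef in UTC: 07:30-10:00, 11:30-17:30 (subtract 6h to convert from UTC+6).
Nikolai in UTC: 07:00-15:00 (subtract 3h to convert from UTC+3).
Farrukh in UTC: 06:00-10:00, 11:30-14:30 (subtract 3h to convert from UTC+3).
Yuki ∩ Pita: 08:00-14:30.
Yuki ∩ Pita ∩ Zubin: 08:00-10:30, 11:00-14:30.
Yuki ∩ Pita ∩ Zubin ∩ Yosef: 08:00-10:00, 11:30-14:30.
Yuki ∩ Pita ∩ Zubin ∩ Yosef ∩ Nikolai: 08:00-10:00, 11:30-14:30.
Yuki ∩ Pita ∩ Zubin ∩ Yosef ∩ Nikolai ∩ Farrukh: 08:00-10:00, 11:30-14:30.
The last common window of at least 60 minutes is 11:30-14:30; a 60-minute meeting can start as late as 13:30 and still end by 14:30.

13:30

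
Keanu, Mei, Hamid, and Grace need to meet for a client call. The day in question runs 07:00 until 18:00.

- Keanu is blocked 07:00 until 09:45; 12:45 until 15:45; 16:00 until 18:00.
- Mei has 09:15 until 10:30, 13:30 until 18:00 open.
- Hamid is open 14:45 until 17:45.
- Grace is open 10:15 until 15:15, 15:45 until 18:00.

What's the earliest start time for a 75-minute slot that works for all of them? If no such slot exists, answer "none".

Keanu free: 09:45-12:45, 15:45-16:00 (invert busy blocks within the working day).
Mei free: 09:15-10:30, 13:30-18:00.
Hamid free: 14:45-17:45.
Grace free: 10:15-15:15, 15:45-18:00.
Keanu ∩ Mei: 09:45-10:30, 15:45-16:00.
Keanu ∩ Mei ∩ Hamid: 15:45-16:00.
Keanu ∩ Mei ∩ Hamid ∩ Grace: 15:45-16:00.
Those are the intersection windows.
No common window is at least 75 minutes long.

none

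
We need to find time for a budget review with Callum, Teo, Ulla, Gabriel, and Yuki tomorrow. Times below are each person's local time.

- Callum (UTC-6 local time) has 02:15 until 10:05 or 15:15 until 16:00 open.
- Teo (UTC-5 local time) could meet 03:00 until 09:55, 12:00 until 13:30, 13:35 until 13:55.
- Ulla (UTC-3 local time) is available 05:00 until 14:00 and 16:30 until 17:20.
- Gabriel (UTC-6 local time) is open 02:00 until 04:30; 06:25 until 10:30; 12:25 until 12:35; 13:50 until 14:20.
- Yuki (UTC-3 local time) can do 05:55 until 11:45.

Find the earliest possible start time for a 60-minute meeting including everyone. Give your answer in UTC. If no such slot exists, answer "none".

08:55

Callum in UTC: 08:15-16:05, 21:15-22:00 (add 6h to convert from UTC-6).
Teo in UTC: 08:00-14:55, 17:00-18:30, 18:35-18:55 (add 5h to convert from UTC-5).
Ulla in UTC: 08:00-17:00, 19:30-20:20 (add 3h to convert from UTC-3).
Gabriel in UTC: 08:00-10:30, 12:25-16:30, 18:25-18:35, 19:50-20:20 (add 6h to convert from UTC-6).
Yuki in UTC: 08:55-14:45 (add 3h to convert from UTC-3).
Callum ∩ Teo: 08:15-14:55.
Callum ∩ Teo ∩ Ulla: 08:15-14:55.
Callum ∩ Teo ∩ Ulla ∩ Gabriel: 08:15-10:30, 12:25-14:55.
Callum ∩ Teo ∩ Ulla ∩ Gabriel ∩ Yuki: 08:55-10:30, 12:25-14:45.
The first common window of at least 60 minutes is 08:55-10:30, so the earliest start is 08:55.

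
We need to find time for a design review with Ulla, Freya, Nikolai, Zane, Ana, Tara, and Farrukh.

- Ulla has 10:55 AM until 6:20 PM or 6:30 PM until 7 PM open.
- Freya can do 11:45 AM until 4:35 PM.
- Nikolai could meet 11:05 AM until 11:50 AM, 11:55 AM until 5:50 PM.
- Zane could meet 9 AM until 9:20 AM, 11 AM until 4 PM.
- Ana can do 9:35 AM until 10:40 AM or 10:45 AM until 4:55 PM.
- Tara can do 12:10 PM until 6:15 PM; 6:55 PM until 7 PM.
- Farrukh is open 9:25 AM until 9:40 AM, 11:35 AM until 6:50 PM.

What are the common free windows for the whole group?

Ulla ∩ Freya: 11:45-16:35.
Ulla ∩ Freya ∩ Nikolai: 11:45-11:50, 11:55-16:35.
Ulla ∩ Freya ∩ Nikolai ∩ Zane: 11:45-11:50, 11:55-16:00.
Ulla ∩ Freya ∩ Nikolai ∩ Zane ∩ Ana: 11:45-11:50, 11:55-16:00.
Ulla ∩ Freya ∩ Nikolai ∩ Zane ∩ Ana ∩ Tara: 12:10-16:00.
Ulla ∩ Freya ∩ Nikolai ∩ Zane ∩ Ana ∩ Tara ∩ Farrukh: 12:10-16:00.
So the common availability across everyone is 12:10-16:00.

12:10-16:00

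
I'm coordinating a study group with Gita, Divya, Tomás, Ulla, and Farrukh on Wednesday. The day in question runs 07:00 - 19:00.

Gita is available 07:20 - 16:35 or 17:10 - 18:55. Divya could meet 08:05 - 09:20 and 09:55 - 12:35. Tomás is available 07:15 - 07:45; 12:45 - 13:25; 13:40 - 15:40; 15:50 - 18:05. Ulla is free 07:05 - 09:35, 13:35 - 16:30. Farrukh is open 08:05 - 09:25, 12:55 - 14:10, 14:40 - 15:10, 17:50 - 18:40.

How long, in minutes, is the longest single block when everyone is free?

0

Gita ∩ Divya: 08:05-09:20, 09:55-12:35.
Gita ∩ Divya ∩ Tomás: ∅.
Gita ∩ Divya ∩ Tomás ∩ Ulla: ∅.
Gita ∩ Divya ∩ Tomás ∩ Ulla ∩ Farrukh: ∅.
There is no time when everyone is free.
No common window exists, so the longest block is 0 minutes.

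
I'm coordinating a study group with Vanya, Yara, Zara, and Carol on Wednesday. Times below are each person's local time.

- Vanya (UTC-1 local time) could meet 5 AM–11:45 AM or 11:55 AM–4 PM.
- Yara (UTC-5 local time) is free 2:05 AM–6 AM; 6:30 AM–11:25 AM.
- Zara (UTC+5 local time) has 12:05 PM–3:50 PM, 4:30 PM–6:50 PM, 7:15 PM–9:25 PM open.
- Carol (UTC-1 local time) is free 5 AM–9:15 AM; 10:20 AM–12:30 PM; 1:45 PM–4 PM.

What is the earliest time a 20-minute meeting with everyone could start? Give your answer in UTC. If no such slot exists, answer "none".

07:05

Vanya in UTC: 06:00-12:45, 12:55-17:00 (add 1h to convert from UTC-1).
Yara in UTC: 07:05-11:00, 11:30-16:25 (add 5h to convert from UTC-5).
Zara in UTC: 07:05-10:50, 11:30-13:50, 14:15-16:25 (subtract 5h to convert from UTC+5).
Carol in UTC: 06:00-10:15, 11:20-13:30, 14:45-17:00 (add 1h to convert from UTC-1).
Vanya ∩ Yara: 07:05-11:00, 11:30-12:45, 12:55-16:25.
Vanya ∩ Yara ∩ Zara: 07:05-10:50, 11:30-12:45, 12:55-13:50, 14:15-16:25.
Vanya ∩ Yara ∩ Zara ∩ Carol: 07:05-10:15, 11:30-12:45, 12:55-13:30, 14:45-16:25.
Those are the intersection windows.
The first common window of at least 20 minutes is 07:05-10:15, so the earliest start is 07:05.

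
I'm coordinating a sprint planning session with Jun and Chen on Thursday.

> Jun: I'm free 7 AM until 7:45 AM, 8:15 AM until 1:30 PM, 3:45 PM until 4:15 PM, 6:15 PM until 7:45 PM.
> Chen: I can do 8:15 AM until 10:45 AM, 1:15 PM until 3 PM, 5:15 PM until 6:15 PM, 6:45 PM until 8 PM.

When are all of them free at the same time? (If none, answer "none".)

Jun ∩ Chen: 08:15-10:45, 13:15-13:30, 18:45-19:45.

08:15-10:45, 13:15-13:30, 18:45-19:45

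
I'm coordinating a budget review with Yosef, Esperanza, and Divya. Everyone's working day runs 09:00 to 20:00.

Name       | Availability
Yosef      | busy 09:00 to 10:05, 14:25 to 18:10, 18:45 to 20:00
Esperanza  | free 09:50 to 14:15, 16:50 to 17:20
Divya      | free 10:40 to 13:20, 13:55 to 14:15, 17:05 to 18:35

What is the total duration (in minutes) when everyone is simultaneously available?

Yosef free: 10:05-14:25, 18:10-18:45 (invert busy blocks within the working day).
Esperanza free: 09:50-14:15, 16:50-17:20.
Divya free: 10:40-13:20, 13:55-14:15, 17:05-18:35.
Yosef ∩ Esperanza: 10:05-14:15.
Yosef ∩ Esperanza ∩ Divya: 10:40-13:20, 13:55-14:15.
So the common availability across everyone is 10:40-13:20, 13:55-14:15.
Summing the common windows: 160 + 20 = 180 minutes.

180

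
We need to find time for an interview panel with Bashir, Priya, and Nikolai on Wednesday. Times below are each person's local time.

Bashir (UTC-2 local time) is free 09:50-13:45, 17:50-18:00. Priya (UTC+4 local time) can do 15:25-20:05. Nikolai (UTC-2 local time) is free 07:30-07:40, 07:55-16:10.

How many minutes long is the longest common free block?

235

Bashir in UTC: 11:50-15:45, 19:50-20:00 (add 2h to convert from UTC-2).
Priya in UTC: 11:25-16:05 (subtract 4h to convert from UTC+4).
Nikolai in UTC: 09:30-09:40, 09:55-18:10 (add 2h to convert from UTC-2).
Bashir ∩ Priya: 11:50-15:45.
Bashir ∩ Priya ∩ Nikolai: 11:50-15:45.
The longest is 11:50-15:45 at 235 minutes.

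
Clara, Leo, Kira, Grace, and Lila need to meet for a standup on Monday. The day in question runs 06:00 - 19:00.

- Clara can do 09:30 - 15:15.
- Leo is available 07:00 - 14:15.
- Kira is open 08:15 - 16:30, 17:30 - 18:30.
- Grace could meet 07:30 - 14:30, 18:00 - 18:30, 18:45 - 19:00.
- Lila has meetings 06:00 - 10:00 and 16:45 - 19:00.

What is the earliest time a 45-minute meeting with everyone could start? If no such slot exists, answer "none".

Clara free: 09:30-15:15.
Leo free: 07:00-14:15.
Kira free: 08:15-16:30, 17:30-18:30.
Grace free: 07:30-14:30, 18:00-18:30, 18:45-19:00.
Lila free: 10:00-16:45 (invert busy blocks within the working day).
Clara ∩ Leo: 09:30-14:15.
Clara ∩ Leo ∩ Kira: 09:30-14:15.
Clara ∩ Leo ∩ Kira ∩ Grace: 09:30-14:15.
Clara ∩ Leo ∩ Kira ∩ Grace ∩ Lila: 10:00-14:15.
Those are the intersection windows.
The first common window of at least 45 minutes is 10:00-14:15, so the earliest start is 10:00.

10:00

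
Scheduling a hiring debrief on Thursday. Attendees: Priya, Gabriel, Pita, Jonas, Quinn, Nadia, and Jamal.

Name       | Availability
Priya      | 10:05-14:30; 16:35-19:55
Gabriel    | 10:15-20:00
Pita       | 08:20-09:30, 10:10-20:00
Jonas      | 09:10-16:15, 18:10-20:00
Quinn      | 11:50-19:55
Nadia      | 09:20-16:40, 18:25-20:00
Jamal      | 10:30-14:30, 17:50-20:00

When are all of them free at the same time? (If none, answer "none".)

Priya ∩ Gabriel: 10:15-14:30, 16:35-19:55.
Priya ∩ Gabriel ∩ Pita: 10:15-14:30, 16:35-19:55.
Priya ∩ Gabriel ∩ Pita ∩ Jonas: 10:15-14:30, 18:10-19:55.
Priya ∩ Gabriel ∩ Pita ∩ Jonas ∩ Quinn: 11:50-14:30, 18:10-19:55.
Priya ∩ Gabriel ∩ Pita ∩ Jonas ∩ Quinn ∩ Nadia: 11:50-14:30, 18:25-19:55.
Priya ∩ Gabriel ∩ Pita ∩ Jonas ∩ Quinn ∩ Nadia ∩ Jamal: 11:50-14:30, 18:25-19:55.
Those are the intersection windows.

11:50-14:30, 18:25-19:55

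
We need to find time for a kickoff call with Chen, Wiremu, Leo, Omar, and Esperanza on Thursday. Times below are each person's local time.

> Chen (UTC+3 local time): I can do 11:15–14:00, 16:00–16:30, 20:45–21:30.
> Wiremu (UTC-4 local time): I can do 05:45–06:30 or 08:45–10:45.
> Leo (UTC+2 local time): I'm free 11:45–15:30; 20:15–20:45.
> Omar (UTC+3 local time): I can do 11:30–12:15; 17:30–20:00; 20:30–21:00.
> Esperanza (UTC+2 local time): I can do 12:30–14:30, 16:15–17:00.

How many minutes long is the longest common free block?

0

Chen in UTC: 08:15-11:00, 13:00-13:30, 17:45-18:30 (subtract 3h to convert from UTC+3).
Wiremu in UTC: 09:45-10:30, 12:45-14:45 (add 4h to convert from UTC-4).
Leo in UTC: 09:45-13:30, 18:15-18:45 (subtract 2h to convert from UTC+2).
Omar in UTC: 08:30-09:15, 14:30-17:00, 17:30-18:00 (subtract 3h to convert from UTC+3).
Esperanza in UTC: 10:30-12:30, 14:15-15:00 (subtract 2h to convert from UTC+2).
Chen ∩ Wiremu: 09:45-10:30, 13:00-13:30.
Chen ∩ Wiremu ∩ Leo: 09:45-10:30, 13:00-13:30.
Chen ∩ Wiremu ∩ Leo ∩ Omar: ∅.
Chen ∩ Wiremu ∩ Leo ∩ Omar ∩ Esperanza: ∅.
There is no time when everyone is free.
No common window exists, so the longest block is 0 minutes.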